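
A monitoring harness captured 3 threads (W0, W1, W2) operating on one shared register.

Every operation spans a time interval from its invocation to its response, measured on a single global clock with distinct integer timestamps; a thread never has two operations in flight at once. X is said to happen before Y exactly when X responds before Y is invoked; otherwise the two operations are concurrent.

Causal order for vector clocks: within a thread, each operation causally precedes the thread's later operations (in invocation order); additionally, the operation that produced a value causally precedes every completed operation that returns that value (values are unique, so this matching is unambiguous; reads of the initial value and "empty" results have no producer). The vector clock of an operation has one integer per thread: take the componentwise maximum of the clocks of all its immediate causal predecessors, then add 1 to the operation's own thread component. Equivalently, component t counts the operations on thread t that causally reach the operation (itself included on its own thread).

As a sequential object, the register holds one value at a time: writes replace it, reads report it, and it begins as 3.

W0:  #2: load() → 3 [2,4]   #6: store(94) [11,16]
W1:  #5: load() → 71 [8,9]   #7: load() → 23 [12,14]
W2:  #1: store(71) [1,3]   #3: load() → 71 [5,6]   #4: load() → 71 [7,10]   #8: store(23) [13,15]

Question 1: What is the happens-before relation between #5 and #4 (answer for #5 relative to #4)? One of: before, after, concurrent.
Answer: concurrent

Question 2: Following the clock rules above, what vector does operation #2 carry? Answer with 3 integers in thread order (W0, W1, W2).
Answer: (1, 0, 0)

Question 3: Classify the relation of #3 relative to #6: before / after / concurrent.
Answer: before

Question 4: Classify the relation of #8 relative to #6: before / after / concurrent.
Answer: concurrent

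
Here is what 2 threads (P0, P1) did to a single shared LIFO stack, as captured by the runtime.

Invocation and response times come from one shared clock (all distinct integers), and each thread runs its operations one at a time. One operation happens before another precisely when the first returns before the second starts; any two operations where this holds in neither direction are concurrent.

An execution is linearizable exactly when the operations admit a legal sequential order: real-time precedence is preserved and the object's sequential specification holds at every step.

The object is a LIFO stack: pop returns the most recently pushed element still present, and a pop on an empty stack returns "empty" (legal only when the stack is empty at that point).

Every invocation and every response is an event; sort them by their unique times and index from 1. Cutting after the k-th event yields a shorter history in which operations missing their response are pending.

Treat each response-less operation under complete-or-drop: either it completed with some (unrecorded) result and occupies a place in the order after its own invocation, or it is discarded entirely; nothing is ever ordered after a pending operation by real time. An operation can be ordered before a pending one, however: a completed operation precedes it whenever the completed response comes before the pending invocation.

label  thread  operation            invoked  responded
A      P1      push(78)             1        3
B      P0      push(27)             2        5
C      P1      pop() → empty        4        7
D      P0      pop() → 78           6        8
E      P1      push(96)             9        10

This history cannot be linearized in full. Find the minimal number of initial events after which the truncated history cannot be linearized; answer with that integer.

one valid order for events 1..6 is A, B:
after step 1 (A push(78)): stack <78>
after step 2 (B push(27)): stack <78,27>
with event 7 included (C responding at time 7), all real-time-consistent orders fail
every completion of the 1 pending operation (D) was checked; none linearizes
for example A, B, C (pending dropped) fails at step 3: C pop() → empty is not legal there
for example A, C, B (pending dropped) fails at step 2: C pop() → empty is not legal there

7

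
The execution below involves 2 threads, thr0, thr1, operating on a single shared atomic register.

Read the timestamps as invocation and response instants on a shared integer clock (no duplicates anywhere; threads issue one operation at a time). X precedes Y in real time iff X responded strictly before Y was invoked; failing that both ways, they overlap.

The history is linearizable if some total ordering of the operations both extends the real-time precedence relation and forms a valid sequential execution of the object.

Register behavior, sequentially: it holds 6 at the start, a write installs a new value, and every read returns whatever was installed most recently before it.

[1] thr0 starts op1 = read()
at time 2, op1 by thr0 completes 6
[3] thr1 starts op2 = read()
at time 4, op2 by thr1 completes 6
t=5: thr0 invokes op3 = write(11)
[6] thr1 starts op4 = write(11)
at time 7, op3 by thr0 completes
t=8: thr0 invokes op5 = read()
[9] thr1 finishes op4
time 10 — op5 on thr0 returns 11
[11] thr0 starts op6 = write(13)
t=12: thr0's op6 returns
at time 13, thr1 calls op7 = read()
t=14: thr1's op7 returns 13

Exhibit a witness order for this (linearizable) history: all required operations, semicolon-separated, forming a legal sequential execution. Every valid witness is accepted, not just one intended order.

step 1: op1 read() → 6 — value 6
step 2: op2 read() → 6 — value 6
step 3: op3 write(11) — value 11
step 4: op4 write(11) — value 11
step 5: op5 read() → 11 — value 11
step 6: op6 write(13) — value 13
step 7: op7 read() → 13 — value 13

op1; op2; op3; op4; op5; op6; op7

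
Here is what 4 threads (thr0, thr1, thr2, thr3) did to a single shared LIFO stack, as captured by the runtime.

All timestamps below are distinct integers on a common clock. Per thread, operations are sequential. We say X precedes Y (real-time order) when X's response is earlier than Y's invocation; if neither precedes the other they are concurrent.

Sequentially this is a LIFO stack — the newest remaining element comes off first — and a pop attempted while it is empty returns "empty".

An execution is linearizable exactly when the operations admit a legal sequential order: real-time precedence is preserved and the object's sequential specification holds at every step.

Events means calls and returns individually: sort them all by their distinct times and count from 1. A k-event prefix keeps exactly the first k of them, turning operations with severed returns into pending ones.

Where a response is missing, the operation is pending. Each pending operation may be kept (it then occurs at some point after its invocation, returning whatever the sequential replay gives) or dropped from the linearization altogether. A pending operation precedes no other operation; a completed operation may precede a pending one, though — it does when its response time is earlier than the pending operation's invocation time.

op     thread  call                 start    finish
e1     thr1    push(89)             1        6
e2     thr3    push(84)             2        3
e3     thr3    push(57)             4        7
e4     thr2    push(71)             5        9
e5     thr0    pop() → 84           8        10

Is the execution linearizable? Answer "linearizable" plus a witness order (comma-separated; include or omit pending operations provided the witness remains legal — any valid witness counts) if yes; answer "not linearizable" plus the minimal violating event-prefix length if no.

events 1..9 are fine; event 10 — the response of e5 at time 10 — makes the prefix non-linearizable
real-time-consistent orders of the 5 completed operations: 11 — all fail the LIFO stack replay
for example e1, e2, e3, e4, e5 fails at step 5: e5 pop() → 84 is not legal there
for example e1, e2, e3, e5, e4 fails at step 4: e5 pop() → 84 is not legal there

not linearizable — minimal violating prefix: 10 events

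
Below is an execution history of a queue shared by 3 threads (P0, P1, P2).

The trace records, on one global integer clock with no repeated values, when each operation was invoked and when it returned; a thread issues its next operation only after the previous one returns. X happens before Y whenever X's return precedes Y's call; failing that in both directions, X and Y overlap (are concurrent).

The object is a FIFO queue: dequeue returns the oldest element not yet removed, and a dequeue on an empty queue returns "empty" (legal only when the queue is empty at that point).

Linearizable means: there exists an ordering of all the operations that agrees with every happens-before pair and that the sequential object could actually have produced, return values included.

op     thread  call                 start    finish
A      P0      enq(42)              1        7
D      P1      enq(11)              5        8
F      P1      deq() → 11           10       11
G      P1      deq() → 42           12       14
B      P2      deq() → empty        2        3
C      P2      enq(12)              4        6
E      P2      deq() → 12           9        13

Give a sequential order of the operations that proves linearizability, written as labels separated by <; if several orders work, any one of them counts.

B < C < D < A < E < F < G

after step 1 (B deq() → empty): queue <>
after step 2 (C enq(12)): queue <12>
after step 3 (D enq(11)): queue <12,11>
after step 4 (A enq(42)): queue <12,11,42>
after step 5 (E deq() → 12): queue <11,42>
after step 6 (F deq() → 11): queue <42>
after step 7 (G deq() → 42): queue <>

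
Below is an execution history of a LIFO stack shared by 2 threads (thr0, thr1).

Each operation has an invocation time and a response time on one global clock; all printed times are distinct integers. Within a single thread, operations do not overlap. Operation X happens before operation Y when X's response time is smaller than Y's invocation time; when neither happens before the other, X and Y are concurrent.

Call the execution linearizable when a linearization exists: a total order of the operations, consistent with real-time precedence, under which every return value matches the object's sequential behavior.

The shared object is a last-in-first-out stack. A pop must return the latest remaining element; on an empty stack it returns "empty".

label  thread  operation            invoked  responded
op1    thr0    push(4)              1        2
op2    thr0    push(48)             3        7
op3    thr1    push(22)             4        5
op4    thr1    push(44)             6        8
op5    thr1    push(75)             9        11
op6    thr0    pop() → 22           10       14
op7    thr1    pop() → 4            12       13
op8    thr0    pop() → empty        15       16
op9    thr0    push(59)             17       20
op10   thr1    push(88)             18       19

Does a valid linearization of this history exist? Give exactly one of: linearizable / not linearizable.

not linearizable

prefix check: 1..12 passes, 1..13 fails once op7's time-13 response joins
no legal order exists: 3 real-time-consistent candidates over 6 completed LIFO stack operations, all rejected
no escape via the 1 pending operation (op6): every completion choice fails
sample order op1, op2, op3, op4, op5, op7 (pending dropped) stalls at step 6 — op7 pop() → 4 has no legal effect
sample order op1, op3, op2, op4, op5, op7 (pending dropped) stalls at step 6 — op7 pop() → 4 has no legal effect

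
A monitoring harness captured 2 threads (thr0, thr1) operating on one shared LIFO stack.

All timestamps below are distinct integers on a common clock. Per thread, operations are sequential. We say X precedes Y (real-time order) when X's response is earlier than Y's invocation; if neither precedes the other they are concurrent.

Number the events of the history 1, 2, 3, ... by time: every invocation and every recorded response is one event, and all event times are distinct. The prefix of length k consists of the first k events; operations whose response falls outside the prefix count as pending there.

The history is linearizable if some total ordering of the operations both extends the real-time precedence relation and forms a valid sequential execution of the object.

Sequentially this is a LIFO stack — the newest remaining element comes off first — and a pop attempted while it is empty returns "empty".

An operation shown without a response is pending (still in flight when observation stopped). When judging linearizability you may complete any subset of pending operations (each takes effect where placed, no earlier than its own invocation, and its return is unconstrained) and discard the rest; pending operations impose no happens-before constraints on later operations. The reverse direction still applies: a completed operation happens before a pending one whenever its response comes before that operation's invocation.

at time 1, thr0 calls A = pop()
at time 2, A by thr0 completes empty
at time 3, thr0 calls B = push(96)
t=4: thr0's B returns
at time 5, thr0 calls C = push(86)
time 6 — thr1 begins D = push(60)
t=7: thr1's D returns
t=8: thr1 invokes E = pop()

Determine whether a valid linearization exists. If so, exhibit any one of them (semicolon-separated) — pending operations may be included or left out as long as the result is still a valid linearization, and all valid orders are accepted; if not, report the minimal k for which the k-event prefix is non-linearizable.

linearizable — witness: A; B; C; D

1. A pop() → empty, leaving stack <>
2. B push(96), leaving stack <96>
3. C push(86) (pending, included), leaving stack <96,86>
4. D push(60), leaving stack <96,86,60>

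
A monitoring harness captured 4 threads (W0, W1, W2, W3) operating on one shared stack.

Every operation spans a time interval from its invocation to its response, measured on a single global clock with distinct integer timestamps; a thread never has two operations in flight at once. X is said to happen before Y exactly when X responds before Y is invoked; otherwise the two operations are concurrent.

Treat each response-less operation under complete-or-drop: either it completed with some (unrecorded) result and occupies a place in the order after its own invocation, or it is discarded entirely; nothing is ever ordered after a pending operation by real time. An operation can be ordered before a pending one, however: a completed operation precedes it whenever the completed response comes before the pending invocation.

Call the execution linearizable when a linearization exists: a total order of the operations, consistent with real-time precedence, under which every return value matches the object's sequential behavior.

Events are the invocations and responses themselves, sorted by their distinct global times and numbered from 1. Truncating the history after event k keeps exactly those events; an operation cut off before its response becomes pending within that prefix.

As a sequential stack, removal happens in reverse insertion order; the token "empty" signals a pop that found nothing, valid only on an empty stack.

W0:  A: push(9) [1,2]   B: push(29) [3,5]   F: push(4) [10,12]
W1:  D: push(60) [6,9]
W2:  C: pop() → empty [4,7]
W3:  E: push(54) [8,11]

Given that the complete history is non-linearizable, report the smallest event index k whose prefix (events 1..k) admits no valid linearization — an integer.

events 1..6 are linearizable; a witness order is A, B:
after step 1 (A push(9)): stack <9>
after step 2 (B push(29)): stack <9,29>
event 7 — C's response, time 7 — after it, nothing linearizes
every completion of the 1 pending operation (D) was checked; none linearizes
sample order A, B, C (pending dropped) stalls at step 3 — C pop() → empty has no legal effect
sample order A, C, B (pending dropped) stalls at step 2 — C pop() → empty has no legal effect

7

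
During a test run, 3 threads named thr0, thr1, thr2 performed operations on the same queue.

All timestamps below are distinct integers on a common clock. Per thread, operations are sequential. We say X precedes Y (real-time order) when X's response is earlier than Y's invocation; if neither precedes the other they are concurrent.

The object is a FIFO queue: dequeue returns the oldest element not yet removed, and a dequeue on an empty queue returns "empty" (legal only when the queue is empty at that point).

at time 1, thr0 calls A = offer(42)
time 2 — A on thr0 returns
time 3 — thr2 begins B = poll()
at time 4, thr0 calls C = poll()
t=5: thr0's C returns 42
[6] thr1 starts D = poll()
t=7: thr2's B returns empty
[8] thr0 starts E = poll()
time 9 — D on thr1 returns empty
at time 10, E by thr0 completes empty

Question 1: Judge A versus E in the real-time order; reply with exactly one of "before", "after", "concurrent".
before

A spans [1,2], E spans [8,10]
resp(A)=2 < inv(E)=8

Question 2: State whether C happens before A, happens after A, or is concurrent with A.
after

C spans [4,5], A spans [1,2]
resp(A)=2 < inv(C)=4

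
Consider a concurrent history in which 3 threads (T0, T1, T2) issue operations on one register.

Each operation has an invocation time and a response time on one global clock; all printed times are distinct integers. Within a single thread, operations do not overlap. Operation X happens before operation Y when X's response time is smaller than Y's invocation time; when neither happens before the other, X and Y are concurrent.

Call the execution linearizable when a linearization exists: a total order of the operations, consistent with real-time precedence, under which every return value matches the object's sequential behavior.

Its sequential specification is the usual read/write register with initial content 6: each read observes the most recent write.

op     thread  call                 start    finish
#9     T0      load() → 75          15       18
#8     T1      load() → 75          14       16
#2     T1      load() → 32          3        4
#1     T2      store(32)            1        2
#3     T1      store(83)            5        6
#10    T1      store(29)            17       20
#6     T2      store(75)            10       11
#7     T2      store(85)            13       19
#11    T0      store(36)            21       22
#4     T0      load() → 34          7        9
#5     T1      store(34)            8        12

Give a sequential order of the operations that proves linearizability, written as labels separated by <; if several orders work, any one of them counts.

step 1: #1 store(32) — value 32
step 2: #2 load() → 32 — value 32
step 3: #3 store(83) — value 83
step 4: #5 store(34) — value 34
step 5: #4 load() → 34 — value 34
step 6: #6 store(75) — value 75
step 7: #8 load() → 75 — value 75
step 8: #9 load() → 75 — value 75
step 9: #7 store(85) — value 85
step 10: #10 store(29) — value 29
step 11: #11 store(36) — value 36

#1 < #2 < #3 < #5 < #4 < #6 < #8 < #9 < #7 < #10 < #11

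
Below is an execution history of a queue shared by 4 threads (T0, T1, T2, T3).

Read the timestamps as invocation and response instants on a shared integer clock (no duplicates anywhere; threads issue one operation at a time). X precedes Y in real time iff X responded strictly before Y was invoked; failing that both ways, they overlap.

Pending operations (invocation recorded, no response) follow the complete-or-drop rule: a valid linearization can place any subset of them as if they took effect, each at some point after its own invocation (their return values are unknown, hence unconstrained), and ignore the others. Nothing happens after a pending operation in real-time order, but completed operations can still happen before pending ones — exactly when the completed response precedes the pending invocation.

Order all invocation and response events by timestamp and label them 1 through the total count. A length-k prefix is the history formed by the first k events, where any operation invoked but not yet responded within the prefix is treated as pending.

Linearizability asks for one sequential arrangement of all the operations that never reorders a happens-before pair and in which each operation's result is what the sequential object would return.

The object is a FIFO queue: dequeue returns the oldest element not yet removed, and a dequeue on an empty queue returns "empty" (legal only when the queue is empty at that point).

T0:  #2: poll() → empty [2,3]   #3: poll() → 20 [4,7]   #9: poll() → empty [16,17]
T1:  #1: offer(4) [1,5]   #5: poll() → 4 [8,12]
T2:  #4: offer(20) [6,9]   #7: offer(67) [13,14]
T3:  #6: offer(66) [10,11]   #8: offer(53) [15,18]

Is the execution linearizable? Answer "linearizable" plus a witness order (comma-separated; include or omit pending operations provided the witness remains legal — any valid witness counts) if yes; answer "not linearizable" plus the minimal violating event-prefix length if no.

not linearizable — minimal violating prefix: 7 events

cut after 6 events: linearizable; cut after 7 events (#3 responds, time 7): not linearizable
all 3 real-time-respecting orders fail — 3 completed queue operations, no legal replay
include/drop combinations of the 1 pending operation (#4) were all tried; none helps
e.g. #1, #2, #3 (pending dropped): illegal at step 2, since #2 poll() → empty cannot apply there
e.g. #2, #1, #3 (pending dropped): illegal at step 3, since #3 poll() → 20 cannot apply there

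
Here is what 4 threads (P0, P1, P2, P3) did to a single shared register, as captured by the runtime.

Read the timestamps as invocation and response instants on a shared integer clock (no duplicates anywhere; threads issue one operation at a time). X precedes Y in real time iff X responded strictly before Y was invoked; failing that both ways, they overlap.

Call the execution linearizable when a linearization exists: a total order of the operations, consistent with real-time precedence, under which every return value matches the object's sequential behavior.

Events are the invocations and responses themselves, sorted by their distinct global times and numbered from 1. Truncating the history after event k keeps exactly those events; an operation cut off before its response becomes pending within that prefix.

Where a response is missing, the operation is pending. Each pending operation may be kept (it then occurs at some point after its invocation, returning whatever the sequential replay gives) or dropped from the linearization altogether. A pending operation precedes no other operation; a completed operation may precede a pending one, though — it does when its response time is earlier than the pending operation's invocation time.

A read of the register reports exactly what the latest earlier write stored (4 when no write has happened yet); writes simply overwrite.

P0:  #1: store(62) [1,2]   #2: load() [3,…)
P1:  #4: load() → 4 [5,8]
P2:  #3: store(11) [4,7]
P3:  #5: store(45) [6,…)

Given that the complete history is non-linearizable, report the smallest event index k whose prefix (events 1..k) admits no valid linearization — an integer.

events 1..7 are still linearizable — one witness is #1, #2, #3:
1. #1 store(62), leaving value 62
2. #2 load() (pending, included), leaving value 62
3. #3 store(11), leaving value 11
event 8 — #4's response, time 8 — after it, nothing linearizes
completion choices over the 2 pending operations (#2, #5) were checked; none helps
sample order #1, #3, #4 (pending dropped) stalls at step 3 — #4 load() → 4 has no legal effect
sample order #1, #4, #3 (pending dropped) stalls at step 2 — #4 load() → 4 has no legal effect

8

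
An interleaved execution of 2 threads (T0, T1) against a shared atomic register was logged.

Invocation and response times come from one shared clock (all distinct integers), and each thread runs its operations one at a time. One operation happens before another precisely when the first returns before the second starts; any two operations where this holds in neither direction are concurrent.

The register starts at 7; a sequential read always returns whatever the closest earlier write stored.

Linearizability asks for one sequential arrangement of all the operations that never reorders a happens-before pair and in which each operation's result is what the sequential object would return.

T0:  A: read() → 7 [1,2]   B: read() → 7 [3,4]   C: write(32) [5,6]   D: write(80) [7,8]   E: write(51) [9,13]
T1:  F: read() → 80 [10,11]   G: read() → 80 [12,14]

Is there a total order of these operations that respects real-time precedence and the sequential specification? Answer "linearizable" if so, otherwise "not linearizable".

a witness: A, B, C, D, F, G, E
1. A read() → 7, leaving value 7
2. B read() → 7, leaving value 7
3. C write(32), leaving value 32
4. D write(80), leaving value 80
5. F read() → 80, leaving value 80
6. G read() → 80, leaving value 80
7. E write(51), leaving value 51

linearizable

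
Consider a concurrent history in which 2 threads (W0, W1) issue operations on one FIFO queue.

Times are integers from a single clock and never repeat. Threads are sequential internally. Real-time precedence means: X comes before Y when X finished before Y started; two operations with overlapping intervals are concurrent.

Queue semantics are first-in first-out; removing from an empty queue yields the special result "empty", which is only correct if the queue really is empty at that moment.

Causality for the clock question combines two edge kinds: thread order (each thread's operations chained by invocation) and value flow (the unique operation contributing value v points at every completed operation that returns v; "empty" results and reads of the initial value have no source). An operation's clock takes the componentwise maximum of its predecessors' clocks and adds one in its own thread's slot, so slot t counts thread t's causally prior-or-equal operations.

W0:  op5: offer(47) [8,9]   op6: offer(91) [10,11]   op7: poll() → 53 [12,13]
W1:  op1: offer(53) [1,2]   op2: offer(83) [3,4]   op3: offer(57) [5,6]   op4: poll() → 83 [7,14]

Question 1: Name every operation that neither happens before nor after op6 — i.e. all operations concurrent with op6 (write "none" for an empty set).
op6 spans [10,11]; an op avoiding the whole window 10..11 is ordered, any other is concurrent
op1 [1,2]: before
op2 [3,4]: before
op3 [5,6]: before
op4 [7,14]: concurrent
op5 [8,9]: before
op7 [12,13]: after

op4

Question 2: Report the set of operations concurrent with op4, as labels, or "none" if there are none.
op4 spans [7,14]: anything still running between times 7 and 14 counts as concurrent
op1 [1,2]: before
op2 [3,4]: before
op3 [5,6]: before
op5 [8,9]: concurrent
op6 [10,11]: concurrent
op7 [12,13]: concurrent

op5, op6, op7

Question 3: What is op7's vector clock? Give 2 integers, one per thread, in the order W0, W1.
op1, invoked 1, has no incoming edges; only W1's bump applies → (0, 1)
op5, invoked 8, has no incoming edges; only W0's bump applies → (1, 0)
VC(op2, invoked at 3): max of VC(op1)=(0, 1), then +1 on thread W1 → (0, 2)
VC(op6, invoked at 10): max of VC(op5)=(1, 0), then +1 on thread W0 → (2, 0)
VC(op3, invoked at 5): max of VC(op2)=(0, 2), then +1 on thread W1 → (0, 3)
VC(op4, invoked at 7): max of VC(op2)=(0, 2), VC(op3)=(0, 3), then +1 on thread W1 → (0, 4)
VC(op7, invoked at 12): max of VC(op1)=(0, 1), VC(op6)=(2, 0), then +1 on thread W0 → (3, 1)
target: VC(op7) = (3, 1)

(3, 1)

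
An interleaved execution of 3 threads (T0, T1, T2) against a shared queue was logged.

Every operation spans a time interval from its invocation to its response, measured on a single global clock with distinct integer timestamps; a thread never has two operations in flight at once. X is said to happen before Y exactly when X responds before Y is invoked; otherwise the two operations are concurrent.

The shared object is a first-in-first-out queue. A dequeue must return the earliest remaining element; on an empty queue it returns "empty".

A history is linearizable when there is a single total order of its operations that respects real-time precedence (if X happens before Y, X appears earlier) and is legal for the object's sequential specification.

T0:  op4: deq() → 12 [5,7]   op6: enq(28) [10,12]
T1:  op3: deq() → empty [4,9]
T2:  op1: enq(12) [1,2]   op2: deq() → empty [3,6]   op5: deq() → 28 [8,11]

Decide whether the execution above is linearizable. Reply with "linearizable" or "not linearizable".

witness order: op1, op4, op2, op3, op6, op5
step 1: op1 enq(12) — queue <12>
step 2: op4 deq() → 12 — queue <>
step 3: op2 deq() → empty — queue <>
step 4: op3 deq() → empty — queue <>
step 5: op6 enq(28) — queue <28>
step 6: op5 deq() → 28 — queue <>

linearizable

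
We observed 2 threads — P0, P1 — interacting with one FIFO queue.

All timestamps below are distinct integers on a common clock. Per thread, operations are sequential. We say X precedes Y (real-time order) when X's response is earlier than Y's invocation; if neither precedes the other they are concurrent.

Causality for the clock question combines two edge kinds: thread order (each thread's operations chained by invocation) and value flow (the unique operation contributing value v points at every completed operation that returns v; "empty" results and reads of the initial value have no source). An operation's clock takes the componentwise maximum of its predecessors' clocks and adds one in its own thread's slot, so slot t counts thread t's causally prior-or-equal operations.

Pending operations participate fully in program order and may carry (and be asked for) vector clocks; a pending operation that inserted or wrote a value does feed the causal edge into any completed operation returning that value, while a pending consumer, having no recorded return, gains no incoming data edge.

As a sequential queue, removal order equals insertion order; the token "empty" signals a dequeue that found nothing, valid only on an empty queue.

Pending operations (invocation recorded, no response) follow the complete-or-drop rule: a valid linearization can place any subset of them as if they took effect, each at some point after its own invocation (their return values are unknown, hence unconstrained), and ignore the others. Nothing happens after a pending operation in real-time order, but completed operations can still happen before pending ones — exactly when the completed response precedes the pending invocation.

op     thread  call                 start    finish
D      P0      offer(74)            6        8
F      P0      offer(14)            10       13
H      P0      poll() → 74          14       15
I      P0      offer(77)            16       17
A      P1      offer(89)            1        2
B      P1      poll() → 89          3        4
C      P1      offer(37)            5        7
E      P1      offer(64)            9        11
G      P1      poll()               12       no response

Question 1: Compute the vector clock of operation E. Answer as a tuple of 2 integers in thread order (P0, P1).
A (invocation 1): nothing precedes it; P1's component alone gives (0, 1)
D (invocation 6): nothing precedes it; P0's component alone gives (1, 0)
from VC(A)=(0, 1), B (invoked 3) maxes components and bumps P1 → (0, 2)
from VC(D)=(1, 0), F (invoked 10) maxes components and bumps P0 → (2, 0)
from VC(B)=(0, 2), C (invoked 5) maxes components and bumps P1 → (0, 3)
from VC(D)=(1, 0), VC(F)=(2, 0), H (invoked 14) maxes components and bumps P0 → (3, 0)
from VC(C)=(0, 3), E (invoked 9) maxes components and bumps P1 → (0, 4)
from VC(H)=(3, 0), I (invoked 16) maxes components and bumps P0 → (4, 0)
from VC(E)=(0, 4), G (invoked 12) maxes components and bumps P1 → (0, 5)
target: VC(E) = (0, 4)

(0, 4)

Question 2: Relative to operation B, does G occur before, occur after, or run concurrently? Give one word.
G spans [12,…), B spans [3,4]
resp(B)=4 < inv(G)=12

after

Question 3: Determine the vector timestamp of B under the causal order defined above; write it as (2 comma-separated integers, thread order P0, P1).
root op A, invoked 1: fresh clock plus P1's own tick → (0, 1)
root op D, invoked 6: fresh clock plus P0's own tick → (1, 0)
B (invocation 3): componentwise max over VC(A)=(0, 1), +1 at P1, giving (0, 2)
F (invocation 10): componentwise max over VC(D)=(1, 0), +1 at P0, giving (2, 0)
C (invocation 5): componentwise max over VC(B)=(0, 2), +1 at P1, giving (0, 3)
H (invocation 14): componentwise max over VC(D)=(1, 0), VC(F)=(2, 0), +1 at P0, giving (3, 0)
E (invocation 9): componentwise max over VC(C)=(0, 3), +1 at P1, giving (0, 4)
I (invocation 16): componentwise max over VC(H)=(3, 0), +1 at P0, giving (4, 0)
G (invocation 12): componentwise max over VC(E)=(0, 4), +1 at P1, giving (0, 5)
target: VC(B) = (0, 2)

(0, 2)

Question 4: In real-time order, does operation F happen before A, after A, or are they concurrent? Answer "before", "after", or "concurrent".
F spans [10,13], A spans [1,2]
resp(A)=2 < inv(F)=10

after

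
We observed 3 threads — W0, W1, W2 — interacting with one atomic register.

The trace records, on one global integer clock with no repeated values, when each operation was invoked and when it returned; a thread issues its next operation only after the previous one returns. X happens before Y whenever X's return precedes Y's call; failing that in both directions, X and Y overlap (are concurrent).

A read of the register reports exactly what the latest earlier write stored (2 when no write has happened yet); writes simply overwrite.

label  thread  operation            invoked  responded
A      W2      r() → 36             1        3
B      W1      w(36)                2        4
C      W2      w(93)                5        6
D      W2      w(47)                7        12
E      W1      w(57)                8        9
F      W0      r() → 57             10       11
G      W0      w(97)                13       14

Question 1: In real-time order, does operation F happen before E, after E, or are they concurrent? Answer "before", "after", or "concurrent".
F spans [10,11], E spans [8,9]
resp(E)=9 < inv(F)=10

after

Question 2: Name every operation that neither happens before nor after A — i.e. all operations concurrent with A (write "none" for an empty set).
overlap test against A [1,3]: concurrent iff the interval meets 1..3
B [2,4]: concurrent
C [5,6]: after
D [7,12]: after
E [8,9]: after
F [10,11]: after
G [13,14]: after

B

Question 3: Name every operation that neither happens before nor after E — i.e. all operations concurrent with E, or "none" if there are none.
E spans [8,9]; an op avoiding the whole window 8..9 is ordered, any other is concurrent
A [1,3]: before
B [2,4]: before
C [5,6]: before
D [7,12]: concurrent
F [10,11]: after
G [13,14]: after

D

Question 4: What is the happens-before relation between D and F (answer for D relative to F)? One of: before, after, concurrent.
D spans [7,12], F spans [10,11]
the intervals overlap in both directions

concurrent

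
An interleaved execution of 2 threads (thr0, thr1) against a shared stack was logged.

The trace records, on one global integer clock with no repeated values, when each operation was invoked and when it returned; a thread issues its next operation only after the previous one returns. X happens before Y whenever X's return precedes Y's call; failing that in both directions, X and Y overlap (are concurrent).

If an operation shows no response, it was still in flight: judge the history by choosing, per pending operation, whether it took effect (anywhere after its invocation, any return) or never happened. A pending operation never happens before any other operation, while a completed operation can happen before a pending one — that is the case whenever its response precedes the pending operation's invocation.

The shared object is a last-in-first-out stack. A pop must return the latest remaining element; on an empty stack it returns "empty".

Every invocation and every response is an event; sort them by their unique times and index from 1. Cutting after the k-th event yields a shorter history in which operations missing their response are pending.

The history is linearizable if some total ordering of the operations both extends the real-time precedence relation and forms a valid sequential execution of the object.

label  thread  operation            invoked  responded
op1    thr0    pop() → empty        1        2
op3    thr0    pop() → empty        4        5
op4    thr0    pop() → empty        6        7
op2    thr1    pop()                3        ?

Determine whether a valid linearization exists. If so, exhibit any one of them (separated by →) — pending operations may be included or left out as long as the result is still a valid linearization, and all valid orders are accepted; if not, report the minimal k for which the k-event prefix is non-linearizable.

linearizable — witness: op1 → op2 → op3 → op4

step 1: op1 pop() → empty — stack <>
step 2: op2 pop() (pending, included) — stack <>
step 3: op3 pop() → empty — stack <>
step 4: op4 pop() → empty — stack <>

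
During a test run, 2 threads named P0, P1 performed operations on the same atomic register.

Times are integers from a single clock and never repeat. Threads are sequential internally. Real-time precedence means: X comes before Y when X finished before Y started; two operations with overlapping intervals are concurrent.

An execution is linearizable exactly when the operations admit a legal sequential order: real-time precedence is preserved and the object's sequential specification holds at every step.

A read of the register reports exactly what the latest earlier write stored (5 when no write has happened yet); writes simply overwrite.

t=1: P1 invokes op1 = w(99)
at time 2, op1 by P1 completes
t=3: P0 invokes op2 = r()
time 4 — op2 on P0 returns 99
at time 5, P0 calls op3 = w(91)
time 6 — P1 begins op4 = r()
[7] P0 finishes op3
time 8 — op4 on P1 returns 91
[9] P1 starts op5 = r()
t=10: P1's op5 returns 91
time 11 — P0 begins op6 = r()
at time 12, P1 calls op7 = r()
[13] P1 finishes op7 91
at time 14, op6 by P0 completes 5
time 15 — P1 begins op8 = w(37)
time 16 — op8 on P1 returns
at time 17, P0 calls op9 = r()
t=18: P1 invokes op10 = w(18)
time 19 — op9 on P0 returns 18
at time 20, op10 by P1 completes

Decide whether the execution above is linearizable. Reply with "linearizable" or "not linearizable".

cut after 13 events: linearizable; cut after 14 events (op6 responds, time 14): not linearizable
real-time-consistent orders of the 7 completed operations: 4 — all fail the atomic register replay
one such order, op1, op2, op3, op4, op5, op6, op7, breaks at step 6 where op6 r() → 5 is illegal
one such order, op1, op2, op3, op4, op5, op7, op6, breaks at step 7 where op6 r() → 5 is illegal

not linearizable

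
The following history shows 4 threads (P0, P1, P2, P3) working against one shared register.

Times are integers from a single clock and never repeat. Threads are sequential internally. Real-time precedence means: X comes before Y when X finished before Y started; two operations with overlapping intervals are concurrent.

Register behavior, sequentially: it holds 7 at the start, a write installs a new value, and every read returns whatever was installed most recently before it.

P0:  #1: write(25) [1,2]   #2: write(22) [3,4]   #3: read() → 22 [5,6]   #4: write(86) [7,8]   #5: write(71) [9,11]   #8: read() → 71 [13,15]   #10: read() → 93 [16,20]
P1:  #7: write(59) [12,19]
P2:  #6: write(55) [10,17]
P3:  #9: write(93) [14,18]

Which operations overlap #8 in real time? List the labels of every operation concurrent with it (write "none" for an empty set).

#8 spans [13,15]: anything still running between times 13 and 15 counts as concurrent
#1 [1,2]: before
#2 [3,4]: before
#3 [5,6]: before
#4 [7,8]: before
#5 [9,11]: before
#6 [10,17]: concurrent
#7 [12,19]: concurrent
#9 [14,18]: concurrent
#10 [16,20]: after

#6, #7, #9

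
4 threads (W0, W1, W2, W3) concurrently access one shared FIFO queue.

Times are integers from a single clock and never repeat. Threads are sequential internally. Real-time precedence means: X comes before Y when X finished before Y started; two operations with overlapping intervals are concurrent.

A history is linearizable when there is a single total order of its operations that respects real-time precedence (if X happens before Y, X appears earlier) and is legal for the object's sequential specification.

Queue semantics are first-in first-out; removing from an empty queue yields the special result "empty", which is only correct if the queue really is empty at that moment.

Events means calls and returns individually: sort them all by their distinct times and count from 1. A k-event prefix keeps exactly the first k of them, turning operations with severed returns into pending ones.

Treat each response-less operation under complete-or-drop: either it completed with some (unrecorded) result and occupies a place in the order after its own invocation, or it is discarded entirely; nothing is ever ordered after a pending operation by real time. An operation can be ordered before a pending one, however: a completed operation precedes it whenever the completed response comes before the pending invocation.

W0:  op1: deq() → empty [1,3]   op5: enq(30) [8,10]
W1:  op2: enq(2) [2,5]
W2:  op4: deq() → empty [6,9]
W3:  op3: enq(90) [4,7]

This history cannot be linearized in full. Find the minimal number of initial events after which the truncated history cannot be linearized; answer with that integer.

9

a valid linearization of events 1..8 exists, for instance op1, op2, op3:
after step 1 (op1 deq() → empty): queue <>
after step 2 (op2 enq(2)): queue <2>
after step 3 (op3 enq(90)): queue <2,90>
adding event 9 (op4 responds at 9) leaves no legal real-time order
include/drop combinations of the 1 pending operation (op5) were all tried; none helps
take op1, op2, op3, op4 (pending dropped): step 4 already fails, because op4 deq() → empty cannot occur there
take op1, op2, op4, op3 (pending dropped): step 3 already fails, because op4 deq() → empty cannot occur there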